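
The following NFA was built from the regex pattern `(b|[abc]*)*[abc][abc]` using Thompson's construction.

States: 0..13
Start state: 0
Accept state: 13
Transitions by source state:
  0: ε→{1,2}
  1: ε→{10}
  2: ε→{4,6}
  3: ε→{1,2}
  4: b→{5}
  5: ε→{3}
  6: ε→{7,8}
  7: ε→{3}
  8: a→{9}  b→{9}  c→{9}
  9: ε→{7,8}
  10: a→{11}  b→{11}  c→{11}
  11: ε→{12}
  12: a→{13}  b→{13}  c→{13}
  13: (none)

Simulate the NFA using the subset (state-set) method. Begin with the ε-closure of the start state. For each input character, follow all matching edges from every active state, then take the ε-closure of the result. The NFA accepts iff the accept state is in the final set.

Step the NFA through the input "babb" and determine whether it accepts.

Answer: ACCEPT

Derivation:
start: ε-closure({0}) = {0,1,2,3,4,6,7,8,10}
'b' @ 1: {1,2,3,4,5,6,7,8,9,10,11,12}
'a' @ 2: {1,2,3,4,6,7,8,9,10,11,12,13}  ✓accept
'b' @ 3: {1,2,3,4,5,6,7,8,9,10,11,12,13}  ✓accept
'b' @ 4: {1,2,3,4,5,6,7,8,9,10,11,12,13}  ✓accept
final: {1,2,3,4,5,6,7,8,9,10,11,12,13}; accept 13 in set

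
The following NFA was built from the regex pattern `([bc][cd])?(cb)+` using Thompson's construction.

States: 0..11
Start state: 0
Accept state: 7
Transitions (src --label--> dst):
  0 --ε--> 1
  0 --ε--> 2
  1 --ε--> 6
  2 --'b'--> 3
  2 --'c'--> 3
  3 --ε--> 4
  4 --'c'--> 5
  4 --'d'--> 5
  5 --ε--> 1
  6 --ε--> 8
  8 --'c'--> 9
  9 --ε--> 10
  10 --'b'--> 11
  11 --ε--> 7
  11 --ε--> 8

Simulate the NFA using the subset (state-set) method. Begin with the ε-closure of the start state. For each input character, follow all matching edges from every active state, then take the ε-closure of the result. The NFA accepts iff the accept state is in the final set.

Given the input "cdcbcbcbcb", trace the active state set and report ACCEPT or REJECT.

Answer: ACCEPT

Trace:
initial (ε-close {0}): {0,1,2,6,8}
'c' @ 1: {3,4,9,10}
'd' @ 2: {1,5,6,8}
'c' @ 3: {9,10}
'b' @ 4: {7,8,11}  [accepting]
'c' @ 5: {9,10}
'b' @ 6: {7,8,11}  [accepting]
'c' @ 7: {9,10}
'b' @ 8: {7,8,11}  [accepting]
'c' @ 9: {9,10}
'b' @ 10: {7,8,11}  [accepting]
final: {7,8,11}; accept 7 in set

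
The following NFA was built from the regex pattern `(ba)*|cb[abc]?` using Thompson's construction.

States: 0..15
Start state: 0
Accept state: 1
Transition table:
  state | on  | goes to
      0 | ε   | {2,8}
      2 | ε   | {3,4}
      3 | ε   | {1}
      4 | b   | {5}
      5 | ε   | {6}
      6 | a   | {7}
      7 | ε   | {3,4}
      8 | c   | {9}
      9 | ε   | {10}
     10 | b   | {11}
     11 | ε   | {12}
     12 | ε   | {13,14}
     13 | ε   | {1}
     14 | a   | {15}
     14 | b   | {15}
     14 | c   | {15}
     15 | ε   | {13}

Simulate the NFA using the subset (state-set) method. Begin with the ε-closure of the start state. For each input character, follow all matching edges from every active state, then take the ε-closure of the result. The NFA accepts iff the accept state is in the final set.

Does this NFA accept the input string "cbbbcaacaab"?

Answer: REJECT

Derivation:
start: ε-closure({0}) = {0,1,2,3,4,8}
'c' @ 1: {9,10}
'b' @ 2: {1,11,12,13,14}  [accepting]
'b' @ 3: {1,13,15}  [accepting]
'b' @ 4: {}  — dead — no transitions
rest 'caacaab' ignored (set empty)
after full input: {}  (accept=1 not in)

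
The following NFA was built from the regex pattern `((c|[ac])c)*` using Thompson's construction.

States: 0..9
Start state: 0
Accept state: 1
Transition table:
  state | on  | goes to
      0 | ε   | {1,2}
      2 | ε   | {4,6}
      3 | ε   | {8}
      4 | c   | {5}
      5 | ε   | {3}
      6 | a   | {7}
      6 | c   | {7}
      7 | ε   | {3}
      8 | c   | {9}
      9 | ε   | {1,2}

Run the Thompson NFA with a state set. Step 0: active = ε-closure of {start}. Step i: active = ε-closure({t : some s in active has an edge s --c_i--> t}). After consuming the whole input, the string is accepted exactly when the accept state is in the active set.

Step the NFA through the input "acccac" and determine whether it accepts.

Answer: ACCEPT

Steps:
start: ε-closure({0}) = {0,1,2,4,6}
'a' @ 1: {3,7,8}
'c' @ 2: {1,2,4,6,9}  ✓accept
'c' @ 3: {3,5,7,8}
'c' @ 4: {1,2,4,6,9}  ✓accept
'a' @ 5: {3,7,8}
'c' @ 6: {1,2,4,6,9}  ✓accept
after full input: {1,2,4,6,9}  (accept=1 in)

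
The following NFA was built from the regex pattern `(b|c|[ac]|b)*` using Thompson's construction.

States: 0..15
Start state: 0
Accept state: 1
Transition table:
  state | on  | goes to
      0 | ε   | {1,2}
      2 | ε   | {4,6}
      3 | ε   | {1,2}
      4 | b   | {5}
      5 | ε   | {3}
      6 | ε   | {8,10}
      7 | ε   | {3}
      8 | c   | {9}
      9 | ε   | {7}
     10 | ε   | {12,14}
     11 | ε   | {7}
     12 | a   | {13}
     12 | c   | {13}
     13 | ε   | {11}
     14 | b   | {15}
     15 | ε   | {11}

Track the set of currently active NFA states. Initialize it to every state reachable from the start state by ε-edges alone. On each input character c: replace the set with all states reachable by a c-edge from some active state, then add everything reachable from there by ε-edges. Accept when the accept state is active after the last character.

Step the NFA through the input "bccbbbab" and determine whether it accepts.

S₀ = ε-closure({0}) = {0,1,2,4,6,8,10,12,14}
'b' @ 1: {1,2,3,4,5,6,7,8,10,11,12,14,15}  [accepting]
'c' @ 2: {1,2,3,4,6,7,8,9,10,11,12,13,14}  [accepting]
'c' @ 3: {1,2,3,4,6,7,8,9,10,11,12,13,14}  [accepting]
'b' @ 4: {1,2,3,4,5,6,7,8,10,11,12,14,15}  [accepting]
'b' @ 5: {1,2,3,4,5,6,7,8,10,11,12,14,15}  [accepting]
'b' @ 6: {1,2,3,4,5,6,7,8,10,11,12,14,15}  [accepting]
'a' @ 7: {1,2,3,4,6,7,8,10,11,12,13,14}  [accepting]
'b' @ 8: {1,2,3,4,5,6,7,8,10,11,12,14,15}  [accepting]
end set {1,2,3,4,5,6,7,8,10,11,12,14,15} — state 1 in

Answer: ACCEPT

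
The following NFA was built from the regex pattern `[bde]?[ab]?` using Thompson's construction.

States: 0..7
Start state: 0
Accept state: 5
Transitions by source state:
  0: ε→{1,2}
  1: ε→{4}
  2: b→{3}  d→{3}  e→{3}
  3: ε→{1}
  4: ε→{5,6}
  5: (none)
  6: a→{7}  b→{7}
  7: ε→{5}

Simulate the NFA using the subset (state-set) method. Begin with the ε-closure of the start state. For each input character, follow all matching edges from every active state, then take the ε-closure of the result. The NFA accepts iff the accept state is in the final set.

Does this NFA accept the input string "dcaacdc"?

Answer: REJECT

Derivation:
S₀ = ε-closure({0}) = {0,1,2,4,5,6}
'd' @ 1: {1,3,4,5,6}  [accepting]
'c' @ 2: {}  — no active states
rest 'aacdc' ignored (set empty)
end set {} — state 5 not in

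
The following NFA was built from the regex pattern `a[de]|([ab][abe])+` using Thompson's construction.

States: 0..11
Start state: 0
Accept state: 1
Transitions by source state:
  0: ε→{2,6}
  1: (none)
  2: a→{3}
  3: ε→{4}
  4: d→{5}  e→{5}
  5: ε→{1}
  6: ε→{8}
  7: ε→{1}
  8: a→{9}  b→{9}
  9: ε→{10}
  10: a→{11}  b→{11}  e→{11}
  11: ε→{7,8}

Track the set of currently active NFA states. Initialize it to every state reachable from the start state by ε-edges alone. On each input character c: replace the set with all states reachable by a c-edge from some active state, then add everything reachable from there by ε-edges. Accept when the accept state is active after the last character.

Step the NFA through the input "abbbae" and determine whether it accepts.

Answer: ACCEPT

Derivation:
initial (ε-close {0}): {0,2,6,8}
'a' @ 1: {3,4,9,10}
'b' @ 2: {1,7,8,11}  [accepting]
'b' @ 3: {9,10}
'b' @ 4: {1,7,8,11}  [accepting]
'a' @ 5: {9,10}
'e' @ 6: {1,7,8,11}  [accepting]
end set {1,7,8,11} — state 1 in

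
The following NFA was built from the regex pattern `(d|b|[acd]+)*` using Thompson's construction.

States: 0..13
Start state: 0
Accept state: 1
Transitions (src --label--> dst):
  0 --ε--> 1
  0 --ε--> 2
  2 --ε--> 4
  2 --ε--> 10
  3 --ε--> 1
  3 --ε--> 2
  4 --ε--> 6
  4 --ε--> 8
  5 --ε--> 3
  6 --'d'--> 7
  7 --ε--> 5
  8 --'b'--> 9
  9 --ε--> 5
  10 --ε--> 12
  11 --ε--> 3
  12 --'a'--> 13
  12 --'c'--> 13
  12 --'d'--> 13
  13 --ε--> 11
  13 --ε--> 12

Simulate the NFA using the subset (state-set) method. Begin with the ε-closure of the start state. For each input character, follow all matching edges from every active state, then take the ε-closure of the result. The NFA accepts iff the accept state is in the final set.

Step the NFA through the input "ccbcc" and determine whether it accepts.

Answer: ACCEPT

Trace:
start: ε-closure({0}) = {0,1,2,4,6,8,10,12}
'c' @ 1: {1,2,3,4,6,8,10,11,12,13}  (accept∈set)
'c' @ 2: {1,2,3,4,6,8,10,11,12,13}  (accept∈set)
'b' @ 3: {1,2,3,4,5,6,8,9,10,12}  (accept∈set)
'c' @ 4: {1,2,3,4,6,8,10,11,12,13}  (accept∈set)
'c' @ 5: {1,2,3,4,6,8,10,11,12,13}  (accept∈set)
final: {1,2,3,4,6,8,10,11,12,13}; accept 1 in set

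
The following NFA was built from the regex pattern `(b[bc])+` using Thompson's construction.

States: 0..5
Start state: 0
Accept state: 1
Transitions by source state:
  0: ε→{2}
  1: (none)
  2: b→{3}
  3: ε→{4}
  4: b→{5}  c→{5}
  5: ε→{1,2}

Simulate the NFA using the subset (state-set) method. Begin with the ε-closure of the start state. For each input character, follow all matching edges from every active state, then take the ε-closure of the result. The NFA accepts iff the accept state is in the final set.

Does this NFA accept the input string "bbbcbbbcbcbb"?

Answer: ACCEPT

Trace:
S₀ = ε-closure({0}) = {0,2}
'b' @ 1: {3,4}
'b' @ 2: {1,2,5}  (accept∈set)
'b' @ 3: {3,4}
'c' @ 4: {1,2,5}  (accept∈set)
'b' @ 5: {3,4}
'b' @ 6: {1,2,5}  (accept∈set)
'b' @ 7: {3,4}
'c' @ 8: {1,2,5}  (accept∈set)
'b' @ 9: {3,4}
'c' @ 10: {1,2,5}  (accept∈set)
'b' @ 11: {3,4}
'b' @ 12: {1,2,5}  (accept∈set)
final: {1,2,5}; accept 1 in set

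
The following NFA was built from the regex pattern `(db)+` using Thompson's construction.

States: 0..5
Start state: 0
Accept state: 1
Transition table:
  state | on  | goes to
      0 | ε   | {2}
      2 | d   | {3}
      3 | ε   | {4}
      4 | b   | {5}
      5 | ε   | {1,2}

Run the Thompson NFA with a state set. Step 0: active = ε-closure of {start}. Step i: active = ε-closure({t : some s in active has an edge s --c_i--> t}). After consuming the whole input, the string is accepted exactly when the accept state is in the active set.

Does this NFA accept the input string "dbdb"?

start: ε-closure({0}) = {0,2}
'd' @ 1: {3,4}
'b' @ 2: {1,2,5}  (accept∈set)
'd' @ 3: {3,4}
'b' @ 4: {1,2,5}  (accept∈set)
final: {1,2,5}; accept 1 in set

Answer: ACCEPT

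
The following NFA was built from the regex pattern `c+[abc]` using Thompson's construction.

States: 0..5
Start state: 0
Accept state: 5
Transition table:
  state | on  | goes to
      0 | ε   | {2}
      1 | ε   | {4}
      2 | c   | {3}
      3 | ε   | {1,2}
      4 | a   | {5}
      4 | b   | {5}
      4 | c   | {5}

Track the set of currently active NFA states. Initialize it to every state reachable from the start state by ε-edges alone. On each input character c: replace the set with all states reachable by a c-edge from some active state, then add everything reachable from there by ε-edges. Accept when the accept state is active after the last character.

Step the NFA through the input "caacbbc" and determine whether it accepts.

S₀ = ε-closure({0}) = {0,2}
'c' @ 1: {1,2,3,4}
'a' @ 2: {5}  [accepting]
'a' @ 3: {}  — no active states
rest 'cbbc' ignored (set empty)
end set {} — state 5 not in

Answer: REJECT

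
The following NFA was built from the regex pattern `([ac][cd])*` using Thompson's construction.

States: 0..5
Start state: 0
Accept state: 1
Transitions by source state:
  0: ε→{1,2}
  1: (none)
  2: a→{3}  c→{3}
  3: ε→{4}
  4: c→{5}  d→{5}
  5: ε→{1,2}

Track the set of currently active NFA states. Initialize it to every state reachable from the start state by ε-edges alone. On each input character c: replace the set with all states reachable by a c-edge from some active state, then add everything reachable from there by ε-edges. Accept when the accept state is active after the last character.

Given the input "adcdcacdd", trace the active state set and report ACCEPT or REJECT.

Answer: REJECT

Trace:
start: ε-closure({0}) = {0,1,2}
'a' @ 1: {3,4}
'd' @ 2: {1,2,5}  [accepting]
'c' @ 3: {3,4}
'd' @ 4: {1,2,5}  [accepting]
'c' @ 5: {3,4}
'a' @ 6: {}  — no active states
rest 'cdd' ignored (set empty)
final: {}; accept 1 not in set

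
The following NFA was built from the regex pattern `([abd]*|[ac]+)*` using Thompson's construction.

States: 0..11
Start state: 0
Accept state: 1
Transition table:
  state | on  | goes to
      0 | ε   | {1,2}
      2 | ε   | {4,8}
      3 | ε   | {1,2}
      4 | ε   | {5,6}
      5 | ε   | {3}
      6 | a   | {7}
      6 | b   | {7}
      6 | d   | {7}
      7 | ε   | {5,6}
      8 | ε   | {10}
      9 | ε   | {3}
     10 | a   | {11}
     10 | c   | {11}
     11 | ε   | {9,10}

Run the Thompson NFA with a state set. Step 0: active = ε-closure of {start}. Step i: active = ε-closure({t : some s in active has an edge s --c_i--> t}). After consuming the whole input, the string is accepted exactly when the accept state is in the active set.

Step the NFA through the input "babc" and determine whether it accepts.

initial (ε-close {0}): {0,1,2,3,4,5,6,8,10}
'b' @ 1: {1,2,3,4,5,6,7,8,10}  [accepting]
'a' @ 2: {1,2,3,4,5,6,7,8,9,10,11}  [accepting]
'b' @ 3: {1,2,3,4,5,6,7,8,10}  [accepting]
'c' @ 4: {1,2,3,4,5,6,8,9,10,11}  [accepting]
after full input: {1,2,3,4,5,6,8,9,10,11}  (accept=1 in)

Answer: ACCEPT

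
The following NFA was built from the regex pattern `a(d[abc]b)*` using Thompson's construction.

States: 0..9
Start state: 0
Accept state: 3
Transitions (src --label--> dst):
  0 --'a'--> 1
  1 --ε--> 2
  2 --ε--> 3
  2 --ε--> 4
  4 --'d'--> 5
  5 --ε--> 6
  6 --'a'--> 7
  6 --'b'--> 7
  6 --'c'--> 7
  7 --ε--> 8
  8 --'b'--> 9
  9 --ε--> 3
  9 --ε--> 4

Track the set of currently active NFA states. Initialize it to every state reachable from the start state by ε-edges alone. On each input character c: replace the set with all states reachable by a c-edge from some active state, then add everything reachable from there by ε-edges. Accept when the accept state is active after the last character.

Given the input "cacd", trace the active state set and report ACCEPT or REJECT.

start: ε-closure({0}) = {0}
'c' @ 1: {}  — state set empty
rest 'acd' ignored (set empty)
after full input: {}  (accept=3 not in)

Answer: REJECT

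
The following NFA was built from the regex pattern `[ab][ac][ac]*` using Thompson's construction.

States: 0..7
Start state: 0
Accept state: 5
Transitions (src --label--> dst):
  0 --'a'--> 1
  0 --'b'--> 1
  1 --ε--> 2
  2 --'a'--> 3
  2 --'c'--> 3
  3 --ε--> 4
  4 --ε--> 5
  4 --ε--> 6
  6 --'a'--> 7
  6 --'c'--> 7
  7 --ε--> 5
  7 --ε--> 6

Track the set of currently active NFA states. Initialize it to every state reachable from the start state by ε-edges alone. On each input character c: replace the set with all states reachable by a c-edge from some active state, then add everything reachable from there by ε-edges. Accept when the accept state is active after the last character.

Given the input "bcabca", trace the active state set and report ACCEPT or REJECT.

S₀ = ε-closure({0}) = {0}
'b' @ 1: {1,2}
'c' @ 2: {3,4,5,6}  ✓accept
'a' @ 3: {5,6,7}  ✓accept
'b' @ 4: {}  — no active states
rest 'ca' ignored (set empty)
end set {} — state 5 not in

Answer: REJECT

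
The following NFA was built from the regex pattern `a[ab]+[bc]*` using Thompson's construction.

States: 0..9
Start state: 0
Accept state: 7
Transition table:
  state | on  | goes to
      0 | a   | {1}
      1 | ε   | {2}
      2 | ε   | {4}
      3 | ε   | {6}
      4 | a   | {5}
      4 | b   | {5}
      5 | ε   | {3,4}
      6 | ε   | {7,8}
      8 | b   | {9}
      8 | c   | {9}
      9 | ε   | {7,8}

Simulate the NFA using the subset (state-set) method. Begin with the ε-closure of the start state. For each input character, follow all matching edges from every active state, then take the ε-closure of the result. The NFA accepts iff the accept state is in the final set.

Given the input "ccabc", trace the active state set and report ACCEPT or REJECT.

Answer: REJECT

Derivation:
S₀ = ε-closure({0}) = {0}
'c' @ 1: {}  — dead — no transitions
rest 'cabc' ignored (set empty)
after full input: {}  (accept=7 not in)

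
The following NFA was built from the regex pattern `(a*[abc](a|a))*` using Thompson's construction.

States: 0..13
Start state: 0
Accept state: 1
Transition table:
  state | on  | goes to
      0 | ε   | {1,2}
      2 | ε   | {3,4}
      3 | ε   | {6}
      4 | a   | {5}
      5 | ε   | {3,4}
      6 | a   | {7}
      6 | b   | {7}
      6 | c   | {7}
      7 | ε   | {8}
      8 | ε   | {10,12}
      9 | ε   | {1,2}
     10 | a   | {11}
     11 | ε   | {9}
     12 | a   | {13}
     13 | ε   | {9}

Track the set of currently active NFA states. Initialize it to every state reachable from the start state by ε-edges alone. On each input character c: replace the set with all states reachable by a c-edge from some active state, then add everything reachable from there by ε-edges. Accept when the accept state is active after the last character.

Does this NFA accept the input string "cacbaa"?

Answer: REJECT

Trace:
start: ε-closure({0}) = {0,1,2,3,4,6}
'c' @ 1: {7,8,10,12}
'a' @ 2: {1,2,3,4,6,9,11,13}  ✓accept
'c' @ 3: {7,8,10,12}
'b' @ 4: {}  — dead — no transitions
rest 'aa' ignored (set empty)
end set {} — state 1 not in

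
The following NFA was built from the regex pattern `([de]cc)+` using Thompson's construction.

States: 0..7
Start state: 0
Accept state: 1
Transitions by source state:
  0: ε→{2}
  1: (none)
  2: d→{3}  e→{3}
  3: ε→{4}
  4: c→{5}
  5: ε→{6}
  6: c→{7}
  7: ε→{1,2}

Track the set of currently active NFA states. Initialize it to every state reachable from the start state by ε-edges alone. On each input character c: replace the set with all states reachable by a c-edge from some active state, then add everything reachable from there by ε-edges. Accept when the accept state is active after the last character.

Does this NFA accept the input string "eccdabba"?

Answer: REJECT

Trace:
S₀ = ε-closure({0}) = {0,2}
'e' @ 1: {3,4}
'c' @ 2: {5,6}
'c' @ 3: {1,2,7}  ✓accept
'd' @ 4: {3,4}
'a' @ 5: {}  — state set empty
rest 'bba' ignored (set empty)
end set {} — state 1 not in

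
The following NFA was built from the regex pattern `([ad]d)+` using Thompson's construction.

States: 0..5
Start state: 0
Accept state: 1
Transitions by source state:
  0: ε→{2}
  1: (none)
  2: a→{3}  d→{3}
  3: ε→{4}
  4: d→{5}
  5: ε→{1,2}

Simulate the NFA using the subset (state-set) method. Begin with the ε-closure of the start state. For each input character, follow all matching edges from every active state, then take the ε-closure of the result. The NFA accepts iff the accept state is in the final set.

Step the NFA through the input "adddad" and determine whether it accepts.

S₀ = ε-closure({0}) = {0,2}
'a' @ 1: {3,4}
'd' @ 2: {1,2,5}  ✓accept
'd' @ 3: {3,4}
'd' @ 4: {1,2,5}  ✓accept
'a' @ 5: {3,4}
'd' @ 6: {1,2,5}  ✓accept
final: {1,2,5}; accept 1 in set

Answer: ACCEPT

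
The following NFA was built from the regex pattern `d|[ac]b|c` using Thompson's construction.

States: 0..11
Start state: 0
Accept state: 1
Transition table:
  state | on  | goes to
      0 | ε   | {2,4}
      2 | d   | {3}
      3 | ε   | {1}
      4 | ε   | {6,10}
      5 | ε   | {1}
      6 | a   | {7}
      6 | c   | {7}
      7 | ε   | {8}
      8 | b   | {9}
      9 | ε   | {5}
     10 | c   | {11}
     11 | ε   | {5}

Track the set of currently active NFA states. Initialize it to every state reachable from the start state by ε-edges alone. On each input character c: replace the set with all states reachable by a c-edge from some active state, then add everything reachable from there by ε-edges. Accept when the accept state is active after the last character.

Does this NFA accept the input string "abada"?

start: ε-closure({0}) = {0,2,4,6,10}
'a' @ 1: {7,8}
'b' @ 2: {1,5,9}  ✓accept
'a' @ 3: {}  — dead — no transitions
rest 'da' ignored (set empty)
after full input: {}  (accept=1 not in)

Answer: REJECT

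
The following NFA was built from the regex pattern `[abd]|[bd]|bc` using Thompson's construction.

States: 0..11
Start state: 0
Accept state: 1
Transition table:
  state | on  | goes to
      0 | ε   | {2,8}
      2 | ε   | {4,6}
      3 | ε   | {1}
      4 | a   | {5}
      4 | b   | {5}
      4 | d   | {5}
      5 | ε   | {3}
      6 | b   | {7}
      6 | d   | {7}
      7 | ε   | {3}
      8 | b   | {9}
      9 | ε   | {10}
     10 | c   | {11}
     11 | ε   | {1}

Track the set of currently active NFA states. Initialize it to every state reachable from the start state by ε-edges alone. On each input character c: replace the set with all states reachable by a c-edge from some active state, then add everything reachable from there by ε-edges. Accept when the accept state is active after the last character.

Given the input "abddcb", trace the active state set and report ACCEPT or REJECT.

Answer: REJECT

Steps:
S₀ = ε-closure({0}) = {0,2,4,6,8}
'a' @ 1: {1,3,5}  ✓accept
'b' @ 2: {}  — dead — no transitions
rest 'ddcb' ignored (set empty)
end set {} — state 1 not in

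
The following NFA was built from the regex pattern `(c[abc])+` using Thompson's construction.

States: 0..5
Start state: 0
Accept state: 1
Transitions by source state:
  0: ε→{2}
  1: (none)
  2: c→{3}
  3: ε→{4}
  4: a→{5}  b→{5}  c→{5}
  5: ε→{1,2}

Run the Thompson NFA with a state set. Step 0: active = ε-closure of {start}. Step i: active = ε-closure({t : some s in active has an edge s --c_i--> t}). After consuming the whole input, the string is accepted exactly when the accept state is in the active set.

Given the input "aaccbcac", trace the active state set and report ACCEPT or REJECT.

Answer: REJECT

Derivation:
S₀ = ε-closure({0}) = {0,2}
'a' @ 1: {}  — dead — no transitions
rest 'accbcac' ignored (set empty)
end set {} — state 1 not in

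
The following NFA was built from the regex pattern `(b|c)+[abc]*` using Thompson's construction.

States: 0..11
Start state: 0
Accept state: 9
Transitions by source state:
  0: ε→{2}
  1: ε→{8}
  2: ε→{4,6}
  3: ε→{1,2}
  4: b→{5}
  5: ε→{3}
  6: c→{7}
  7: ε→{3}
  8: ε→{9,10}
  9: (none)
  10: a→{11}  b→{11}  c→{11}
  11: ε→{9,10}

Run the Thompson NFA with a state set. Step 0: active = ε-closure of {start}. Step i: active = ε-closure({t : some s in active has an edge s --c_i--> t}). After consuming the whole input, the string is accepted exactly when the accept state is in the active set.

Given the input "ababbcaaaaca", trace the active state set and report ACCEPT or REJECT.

Answer: REJECT

Steps:
start: ε-closure({0}) = {0,2,4,6}
'a' @ 1: {}  — dead — no transitions
rest 'babbcaaaaca' ignored (set empty)
final: {}; accept 9 not in set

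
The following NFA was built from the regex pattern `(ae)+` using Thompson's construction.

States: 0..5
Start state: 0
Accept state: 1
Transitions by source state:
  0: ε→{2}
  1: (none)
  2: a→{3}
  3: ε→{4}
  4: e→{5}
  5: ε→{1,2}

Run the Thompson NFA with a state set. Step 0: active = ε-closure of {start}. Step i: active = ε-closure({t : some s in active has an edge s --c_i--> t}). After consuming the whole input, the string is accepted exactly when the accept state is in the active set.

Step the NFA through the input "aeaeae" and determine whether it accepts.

Answer: ACCEPT

Steps:
initial (ε-close {0}): {0,2}
'a' @ 1: {3,4}
'e' @ 2: {1,2,5}  ✓accept
'a' @ 3: {3,4}
'e' @ 4: {1,2,5}  ✓accept
'a' @ 5: {3,4}
'e' @ 6: {1,2,5}  ✓accept
final: {1,2,5}; accept 1 in set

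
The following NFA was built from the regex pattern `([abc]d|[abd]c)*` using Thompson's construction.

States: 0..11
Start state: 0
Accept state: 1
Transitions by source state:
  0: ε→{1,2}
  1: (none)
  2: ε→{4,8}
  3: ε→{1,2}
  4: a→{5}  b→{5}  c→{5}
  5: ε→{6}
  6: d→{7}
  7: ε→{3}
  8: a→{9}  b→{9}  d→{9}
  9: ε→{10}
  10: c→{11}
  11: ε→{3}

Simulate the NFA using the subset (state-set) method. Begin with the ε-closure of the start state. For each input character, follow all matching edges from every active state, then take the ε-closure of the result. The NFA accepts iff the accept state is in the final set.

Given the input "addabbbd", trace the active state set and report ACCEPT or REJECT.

start: ε-closure({0}) = {0,1,2,4,8}
'a' @ 1: {5,6,9,10}
'd' @ 2: {1,2,3,4,7,8}  [accepting]
'd' @ 3: {9,10}
'a' @ 4: {}  — dead — no transitions
rest 'bbbd' ignored (set empty)
final: {}; accept 1 not in set

Answer: REJECT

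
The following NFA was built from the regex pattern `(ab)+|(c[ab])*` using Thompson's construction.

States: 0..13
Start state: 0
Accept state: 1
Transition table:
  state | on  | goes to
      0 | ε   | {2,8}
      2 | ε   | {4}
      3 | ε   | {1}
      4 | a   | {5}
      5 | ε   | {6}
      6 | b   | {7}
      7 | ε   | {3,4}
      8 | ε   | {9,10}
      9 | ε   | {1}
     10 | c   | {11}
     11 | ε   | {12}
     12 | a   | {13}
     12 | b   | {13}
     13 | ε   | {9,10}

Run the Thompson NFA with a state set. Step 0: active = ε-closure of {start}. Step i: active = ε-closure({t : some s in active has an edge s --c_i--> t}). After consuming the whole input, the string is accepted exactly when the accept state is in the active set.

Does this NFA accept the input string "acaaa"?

Answer: REJECT

Trace:
initial (ε-close {0}): {0,1,2,4,8,9,10}
'a' @ 1: {5,6}
'c' @ 2: {}  — state set empty
rest 'aaa' ignored (set empty)
final: {}; accept 1 not in set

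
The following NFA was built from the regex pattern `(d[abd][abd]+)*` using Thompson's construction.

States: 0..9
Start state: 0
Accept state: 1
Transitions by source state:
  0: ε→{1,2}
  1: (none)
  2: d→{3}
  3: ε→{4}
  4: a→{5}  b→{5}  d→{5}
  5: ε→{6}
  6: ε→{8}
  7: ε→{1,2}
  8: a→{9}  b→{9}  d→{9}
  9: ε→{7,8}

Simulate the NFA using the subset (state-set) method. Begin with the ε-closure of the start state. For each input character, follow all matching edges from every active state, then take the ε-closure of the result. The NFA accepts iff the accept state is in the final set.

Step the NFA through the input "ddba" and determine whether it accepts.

Answer: ACCEPT

Steps:
initial (ε-close {0}): {0,1,2}
'd' @ 1: {3,4}
'd' @ 2: {5,6,8}
'b' @ 3: {1,2,7,8,9}  [accepting]
'a' @ 4: {1,2,7,8,9}  [accepting]
after full input: {1,2,7,8,9}  (accept=1 in)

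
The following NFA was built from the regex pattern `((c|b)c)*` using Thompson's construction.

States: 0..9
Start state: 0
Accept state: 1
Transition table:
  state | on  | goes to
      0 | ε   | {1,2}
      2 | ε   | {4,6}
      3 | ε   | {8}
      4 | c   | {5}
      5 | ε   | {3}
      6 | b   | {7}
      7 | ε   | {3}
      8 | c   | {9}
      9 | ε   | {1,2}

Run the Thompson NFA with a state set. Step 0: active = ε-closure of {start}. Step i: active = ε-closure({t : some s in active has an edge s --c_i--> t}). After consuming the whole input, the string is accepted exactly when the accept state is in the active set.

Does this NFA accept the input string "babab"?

Answer: REJECT

Derivation:
S₀ = ε-closure({0}) = {0,1,2,4,6}
'b' @ 1: {3,7,8}
'a' @ 2: {}  — no active states
rest 'bab' ignored (set empty)
end set {} — state 1 not in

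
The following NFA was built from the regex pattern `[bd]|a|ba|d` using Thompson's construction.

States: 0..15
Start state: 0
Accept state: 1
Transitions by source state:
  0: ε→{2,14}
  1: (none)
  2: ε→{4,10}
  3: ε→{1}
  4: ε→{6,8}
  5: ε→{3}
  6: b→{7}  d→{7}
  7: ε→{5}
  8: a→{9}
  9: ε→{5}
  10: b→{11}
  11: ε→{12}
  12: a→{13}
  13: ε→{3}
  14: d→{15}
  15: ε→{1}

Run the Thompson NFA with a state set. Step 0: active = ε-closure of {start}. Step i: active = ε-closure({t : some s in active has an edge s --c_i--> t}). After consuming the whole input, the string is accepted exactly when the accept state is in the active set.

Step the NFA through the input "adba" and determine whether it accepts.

start: ε-closure({0}) = {0,2,4,6,8,10,14}
'a' @ 1: {1,3,5,9}  (accept∈set)
'd' @ 2: {}  — state set empty
rest 'ba' ignored (set empty)
end set {} — state 1 not in

Answer: REJECT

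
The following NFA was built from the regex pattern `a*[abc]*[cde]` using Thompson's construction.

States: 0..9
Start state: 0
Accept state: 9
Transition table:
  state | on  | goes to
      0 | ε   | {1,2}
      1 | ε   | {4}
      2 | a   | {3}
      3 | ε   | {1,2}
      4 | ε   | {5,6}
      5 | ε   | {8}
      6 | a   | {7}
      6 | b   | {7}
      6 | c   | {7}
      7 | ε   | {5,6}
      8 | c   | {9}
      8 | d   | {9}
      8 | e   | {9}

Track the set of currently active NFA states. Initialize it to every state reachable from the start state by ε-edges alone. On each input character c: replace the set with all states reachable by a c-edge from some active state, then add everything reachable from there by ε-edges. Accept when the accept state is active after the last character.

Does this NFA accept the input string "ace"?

Answer: ACCEPT

Trace:
start: ε-closure({0}) = {0,1,2,4,5,6,8}
'a' @ 1: {1,2,3,4,5,6,7,8}
'c' @ 2: {5,6,7,8,9}  ✓accept
'e' @ 3: {9}  ✓accept
final: {9}; accept 9 in set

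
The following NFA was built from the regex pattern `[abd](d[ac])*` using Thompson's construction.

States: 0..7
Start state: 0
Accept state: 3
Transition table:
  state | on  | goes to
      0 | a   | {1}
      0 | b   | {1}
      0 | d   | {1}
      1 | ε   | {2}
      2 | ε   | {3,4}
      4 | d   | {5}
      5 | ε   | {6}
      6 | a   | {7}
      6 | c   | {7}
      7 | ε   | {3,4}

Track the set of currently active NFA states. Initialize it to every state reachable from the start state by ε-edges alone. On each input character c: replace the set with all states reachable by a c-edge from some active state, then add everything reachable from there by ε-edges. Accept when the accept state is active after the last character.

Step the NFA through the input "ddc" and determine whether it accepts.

Answer: ACCEPT

Derivation:
initial (ε-close {0}): {0}
'd' @ 1: {1,2,3,4}  (accept∈set)
'd' @ 2: {5,6}
'c' @ 3: {3,4,7}  (accept∈set)
end set {3,4,7} — state 3 in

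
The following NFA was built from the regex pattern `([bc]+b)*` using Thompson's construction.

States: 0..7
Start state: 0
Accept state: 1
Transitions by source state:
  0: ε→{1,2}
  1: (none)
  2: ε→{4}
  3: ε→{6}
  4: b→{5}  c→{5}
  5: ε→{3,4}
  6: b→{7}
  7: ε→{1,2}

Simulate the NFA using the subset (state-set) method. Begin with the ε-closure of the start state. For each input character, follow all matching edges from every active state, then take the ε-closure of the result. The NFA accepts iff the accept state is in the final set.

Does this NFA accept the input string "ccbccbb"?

initial (ε-close {0}): {0,1,2,4}
'c' @ 1: {3,4,5,6}
'c' @ 2: {3,4,5,6}
'b' @ 3: {1,2,3,4,5,6,7}  (accept∈set)
'c' @ 4: {3,4,5,6}
'c' @ 5: {3,4,5,6}
'b' @ 6: {1,2,3,4,5,6,7}  (accept∈set)
'b' @ 7: {1,2,3,4,5,6,7}  (accept∈set)
end set {1,2,3,4,5,6,7} — state 1 in

Answer: ACCEPT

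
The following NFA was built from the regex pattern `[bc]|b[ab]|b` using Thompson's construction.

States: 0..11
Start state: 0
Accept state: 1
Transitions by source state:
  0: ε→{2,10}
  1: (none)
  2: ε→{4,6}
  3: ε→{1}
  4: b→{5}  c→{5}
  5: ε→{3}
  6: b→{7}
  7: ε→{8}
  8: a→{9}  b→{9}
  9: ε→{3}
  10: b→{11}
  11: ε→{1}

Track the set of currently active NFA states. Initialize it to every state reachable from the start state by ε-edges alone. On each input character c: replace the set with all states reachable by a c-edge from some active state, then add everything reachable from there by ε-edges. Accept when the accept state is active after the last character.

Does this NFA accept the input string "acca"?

start: ε-closure({0}) = {0,2,4,6,10}
'a' @ 1: {}  — no active states
rest 'cca' ignored (set empty)
after full input: {}  (accept=1 not in)

Answer: REJECT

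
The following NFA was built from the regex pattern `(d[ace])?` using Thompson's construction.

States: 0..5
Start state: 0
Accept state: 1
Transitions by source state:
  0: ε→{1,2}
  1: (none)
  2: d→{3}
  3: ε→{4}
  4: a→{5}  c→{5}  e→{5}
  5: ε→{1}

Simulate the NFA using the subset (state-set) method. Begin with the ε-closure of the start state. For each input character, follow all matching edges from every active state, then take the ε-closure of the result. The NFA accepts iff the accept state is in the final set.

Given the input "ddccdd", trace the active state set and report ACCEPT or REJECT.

start: ε-closure({0}) = {0,1,2}
'd' @ 1: {3,4}
'd' @ 2: {}  — state set empty
rest 'ccdd' ignored (set empty)
after full input: {}  (accept=1 not in)

Answer: REJECT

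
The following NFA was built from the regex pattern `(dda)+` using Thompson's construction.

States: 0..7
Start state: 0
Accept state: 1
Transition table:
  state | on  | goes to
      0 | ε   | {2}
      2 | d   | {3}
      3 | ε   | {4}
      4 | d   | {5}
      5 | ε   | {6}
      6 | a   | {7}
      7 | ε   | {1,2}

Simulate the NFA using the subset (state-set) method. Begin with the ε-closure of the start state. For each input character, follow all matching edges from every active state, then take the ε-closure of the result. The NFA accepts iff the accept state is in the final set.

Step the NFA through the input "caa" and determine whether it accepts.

start: ε-closure({0}) = {0,2}
'c' @ 1: {}  — no active states
rest 'aa' ignored (set empty)
final: {}; accept 1 not in set

Answer: REJECT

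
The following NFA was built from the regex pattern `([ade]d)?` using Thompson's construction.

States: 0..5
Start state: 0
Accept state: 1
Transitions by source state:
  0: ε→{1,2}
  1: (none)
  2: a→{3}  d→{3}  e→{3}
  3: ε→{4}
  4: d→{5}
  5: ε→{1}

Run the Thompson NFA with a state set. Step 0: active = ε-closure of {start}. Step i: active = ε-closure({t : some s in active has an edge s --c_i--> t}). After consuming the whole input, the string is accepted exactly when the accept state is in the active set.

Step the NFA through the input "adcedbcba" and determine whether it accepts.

Answer: REJECT

Steps:
start: ε-closure({0}) = {0,1,2}
'a' @ 1: {3,4}
'd' @ 2: {1,5}  ✓accept
'c' @ 3: {}  — dead — no transitions
rest 'edbcba' ignored (set empty)
end set {} — state 1 not in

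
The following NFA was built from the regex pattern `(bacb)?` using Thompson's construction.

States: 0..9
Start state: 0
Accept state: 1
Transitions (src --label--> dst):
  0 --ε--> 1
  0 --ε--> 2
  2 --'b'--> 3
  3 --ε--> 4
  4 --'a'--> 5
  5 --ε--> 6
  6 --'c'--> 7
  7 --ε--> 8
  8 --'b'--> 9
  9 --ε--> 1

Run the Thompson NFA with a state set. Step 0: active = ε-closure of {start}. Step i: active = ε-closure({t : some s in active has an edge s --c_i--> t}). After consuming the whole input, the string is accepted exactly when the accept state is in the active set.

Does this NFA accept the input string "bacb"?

Answer: ACCEPT

Derivation:
initial (ε-close {0}): {0,1,2}
'b' @ 1: {3,4}
'a' @ 2: {5,6}
'c' @ 3: {7,8}
'b' @ 4: {1,9}  (accept∈set)
after full input: {1,9}  (accept=1 in)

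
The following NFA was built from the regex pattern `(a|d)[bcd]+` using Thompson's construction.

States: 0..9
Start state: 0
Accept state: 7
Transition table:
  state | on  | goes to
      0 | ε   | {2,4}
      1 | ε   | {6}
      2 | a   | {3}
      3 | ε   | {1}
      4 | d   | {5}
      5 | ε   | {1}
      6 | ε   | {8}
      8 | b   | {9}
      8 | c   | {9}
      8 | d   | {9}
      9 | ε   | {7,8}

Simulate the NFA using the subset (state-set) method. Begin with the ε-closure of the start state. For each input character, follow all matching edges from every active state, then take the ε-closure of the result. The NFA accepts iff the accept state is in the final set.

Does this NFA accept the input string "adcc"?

Answer: ACCEPT

Derivation:
S₀ = ε-closure({0}) = {0,2,4}
'a' @ 1: {1,3,6,8}
'd' @ 2: {7,8,9}  (accept∈set)
'c' @ 3: {7,8,9}  (accept∈set)
'c' @ 4: {7,8,9}  (accept∈set)
after full input: {7,8,9}  (accept=7 in)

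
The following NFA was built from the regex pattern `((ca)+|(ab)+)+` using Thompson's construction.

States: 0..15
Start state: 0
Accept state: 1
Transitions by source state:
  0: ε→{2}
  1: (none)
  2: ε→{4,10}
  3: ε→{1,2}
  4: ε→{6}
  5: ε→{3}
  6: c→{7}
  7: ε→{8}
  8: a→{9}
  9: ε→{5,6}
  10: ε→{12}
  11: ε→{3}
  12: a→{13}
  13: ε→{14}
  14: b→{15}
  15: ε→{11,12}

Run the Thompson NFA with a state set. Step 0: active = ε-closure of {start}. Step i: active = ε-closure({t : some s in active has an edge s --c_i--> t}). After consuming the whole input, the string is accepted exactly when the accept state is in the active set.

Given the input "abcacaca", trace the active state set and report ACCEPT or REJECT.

initial (ε-close {0}): {0,2,4,6,10,12}
'a' @ 1: {13,14}
'b' @ 2: {1,2,3,4,6,10,11,12,15}  (accept∈set)
'c' @ 3: {7,8}
'a' @ 4: {1,2,3,4,5,6,9,10,12}  (accept∈set)
'c' @ 5: {7,8}
'a' @ 6: {1,2,3,4,5,6,9,10,12}  (accept∈set)
'c' @ 7: {7,8}
'a' @ 8: {1,2,3,4,5,6,9,10,12}  (accept∈set)
end set {1,2,3,4,5,6,9,10,12} — state 1 in

Answer: ACCEPT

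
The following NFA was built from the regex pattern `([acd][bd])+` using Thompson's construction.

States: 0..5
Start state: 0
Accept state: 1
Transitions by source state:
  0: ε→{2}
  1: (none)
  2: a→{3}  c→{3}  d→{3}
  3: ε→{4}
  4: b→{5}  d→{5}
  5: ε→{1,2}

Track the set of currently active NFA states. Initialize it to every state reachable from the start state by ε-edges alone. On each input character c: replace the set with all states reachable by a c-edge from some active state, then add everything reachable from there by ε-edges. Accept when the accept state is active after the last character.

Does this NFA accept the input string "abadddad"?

Answer: ACCEPT

Steps:
S₀ = ε-closure({0}) = {0,2}
'a' @ 1: {3,4}
'b' @ 2: {1,2,5}  [accepting]
'a' @ 3: {3,4}
'd' @ 4: {1,2,5}  [accepting]
'd' @ 5: {3,4}
'd' @ 6: {1,2,5}  [accepting]
'a' @ 7: {3,4}
'd' @ 8: {1,2,5}  [accepting]
after full input: {1,2,5}  (accept=1 in)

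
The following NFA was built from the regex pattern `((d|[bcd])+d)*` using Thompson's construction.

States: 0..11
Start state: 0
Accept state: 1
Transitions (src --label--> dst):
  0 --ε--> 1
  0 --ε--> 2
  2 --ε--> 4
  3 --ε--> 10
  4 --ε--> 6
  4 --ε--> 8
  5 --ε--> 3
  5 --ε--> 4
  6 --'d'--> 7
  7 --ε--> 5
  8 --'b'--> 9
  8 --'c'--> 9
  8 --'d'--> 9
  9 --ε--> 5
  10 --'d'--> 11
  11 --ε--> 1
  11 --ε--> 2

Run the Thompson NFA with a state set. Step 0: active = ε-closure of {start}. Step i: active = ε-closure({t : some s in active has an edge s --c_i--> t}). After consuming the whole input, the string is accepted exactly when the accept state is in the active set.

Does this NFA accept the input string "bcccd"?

S₀ = ε-closure({0}) = {0,1,2,4,6,8}
'b' @ 1: {3,4,5,6,8,9,10}
'c' @ 2: {3,4,5,6,8,9,10}
'c' @ 3: {3,4,5,6,8,9,10}
'c' @ 4: {3,4,5,6,8,9,10}
'd' @ 5: {1,2,3,4,5,6,7,8,9,10,11}  [accepting]
final: {1,2,3,4,5,6,7,8,9,10,11}; accept 1 in set

Answer: ACCEPT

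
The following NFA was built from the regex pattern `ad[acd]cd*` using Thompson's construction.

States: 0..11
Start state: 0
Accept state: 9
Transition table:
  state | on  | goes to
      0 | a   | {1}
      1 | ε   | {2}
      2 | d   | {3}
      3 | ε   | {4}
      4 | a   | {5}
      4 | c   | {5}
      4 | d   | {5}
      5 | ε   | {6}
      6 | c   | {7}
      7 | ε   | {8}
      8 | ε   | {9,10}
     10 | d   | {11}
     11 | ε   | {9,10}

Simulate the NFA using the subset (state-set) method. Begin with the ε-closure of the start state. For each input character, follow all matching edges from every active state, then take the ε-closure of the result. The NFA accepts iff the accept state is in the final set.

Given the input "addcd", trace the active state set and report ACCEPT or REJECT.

start: ε-closure({0}) = {0}
'a' @ 1: {1,2}
'd' @ 2: {3,4}
'd' @ 3: {5,6}
'c' @ 4: {7,8,9,10}  [accepting]
'd' @ 5: {9,10,11}  [accepting]
after full input: {9,10,11}  (accept=9 in)

Answer: ACCEPT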